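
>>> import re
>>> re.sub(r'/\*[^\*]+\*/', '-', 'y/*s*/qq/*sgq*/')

'y-qq-'

Matches: at [1:6] → '/*s*/'; at [8:15] → '/*sgq*/'.
Each match is replaced by '-'.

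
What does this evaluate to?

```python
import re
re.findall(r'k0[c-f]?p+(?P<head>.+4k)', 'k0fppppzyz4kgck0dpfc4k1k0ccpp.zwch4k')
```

['zyz4kgck0dpfc4k1k0ccpp.zwch4k']

One capturing group, so `findall` returns just the captured substring from the one match — 1 in all.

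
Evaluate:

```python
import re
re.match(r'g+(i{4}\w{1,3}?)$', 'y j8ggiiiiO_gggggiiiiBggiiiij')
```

None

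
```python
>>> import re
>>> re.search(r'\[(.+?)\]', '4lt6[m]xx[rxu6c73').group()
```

The match spans [4:7] → '[m]'.

'[m]'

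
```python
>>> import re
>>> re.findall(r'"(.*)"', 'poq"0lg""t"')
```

Scanning left to right: at [3:11] match '"0lg""t"', group 1 = '0lg""t'.
One capturing group, so `findall` returns just the captured substring from the one match — 1 in all.

['0lg""t']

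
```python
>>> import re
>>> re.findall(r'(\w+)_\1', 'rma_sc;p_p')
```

['p']

After group 1 captures some text, `\1` only succeeds where that same text appears again.
With a single group, `findall` returns only what that group captured — 1 item.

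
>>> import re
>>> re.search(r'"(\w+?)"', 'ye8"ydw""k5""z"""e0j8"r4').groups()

`re.search` tries every starting position until one works.
The match spans [3:8] → '"ydw"'.
Captured: group 1 = 'ydw'.

('ydw',)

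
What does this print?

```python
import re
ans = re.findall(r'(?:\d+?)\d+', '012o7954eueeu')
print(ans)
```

['012', '7954']

The pattern matches one or more of a digit (lazy) (non-capturing group); then one or more of a digit.
Matches: at [0:3] → '012'; at [4:8] → '7954'.
With no groups in the pattern, `findall` gives back each whole match — 2 here.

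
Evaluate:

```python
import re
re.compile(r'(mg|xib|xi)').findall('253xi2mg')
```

['xi', 'mg']

With a single group, `findall` returns only what that group captured — 2 items.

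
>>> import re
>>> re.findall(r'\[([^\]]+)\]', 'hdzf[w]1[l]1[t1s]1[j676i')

['w', 'l', 't1s']

Walking the string: at [4:7] match '[w]', group 1 = 'w'; at [8:11] match '[l]', group 1 = 'l'; at [12:17] match '[t1s]', group 1 = 't1s'.
Because there's exactly one group, `findall` drops the full match and keeps group 1 from each hit.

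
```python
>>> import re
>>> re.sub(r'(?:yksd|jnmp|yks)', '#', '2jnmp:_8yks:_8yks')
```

Matches: at [1:5] → 'jnmp'; at [8:11] → 'yks'; at [14:17] → 'yks'.
Each match is replaced by '#'.

'2#:_8#:_8#'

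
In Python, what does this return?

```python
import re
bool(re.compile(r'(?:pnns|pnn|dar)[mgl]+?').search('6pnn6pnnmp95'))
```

True

`re.search` scans for the first position where the pattern succeeds.
The match spans [5:9] → 'pnnm'.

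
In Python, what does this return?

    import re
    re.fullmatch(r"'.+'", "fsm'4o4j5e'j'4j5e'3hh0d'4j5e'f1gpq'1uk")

`fullmatch` succeeds only if the pattern covers the string from start to end.
Here the pattern can't cover the whole string, so the call returns None.

None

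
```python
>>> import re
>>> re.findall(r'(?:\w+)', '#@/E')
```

This matches one or more of a word character (non-capturing group).
Walking the string: at [3:4] → 'E'.
No capturing groups, so `findall` returns the 1 full match string.

['E']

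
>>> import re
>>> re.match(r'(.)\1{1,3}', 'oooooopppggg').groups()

('o',)

After group 1 captures some text, `\1` only succeeds where that same text appears again.
`re.match` only tries the pattern at the start of the string.
The match spans [0:4] → 'oooo'.
Captured: group 1 = 'o'.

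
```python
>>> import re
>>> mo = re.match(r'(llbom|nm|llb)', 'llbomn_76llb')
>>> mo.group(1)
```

'llbom'

The match spans [0:5] → 'llbom'.
Captured: group 1 = 'llbom'.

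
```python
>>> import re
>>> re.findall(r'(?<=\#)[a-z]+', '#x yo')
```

['x']

The positive lookaround only admits positions where the adjacent text matches; those characters stay outside the span.
Walking the string: at [1:2] → 'x'.
With no groups in the pattern, `findall` gives back each whole match — 1 here.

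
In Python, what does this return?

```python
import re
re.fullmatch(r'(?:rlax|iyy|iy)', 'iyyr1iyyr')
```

`re.fullmatch` is like wrapping the pattern in `^…$` (in single-line mode).
Here the string isn't matched end-to-end, so the call returns None.

None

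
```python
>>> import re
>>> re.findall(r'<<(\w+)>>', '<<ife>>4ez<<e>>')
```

With a single group, `findall` returns only what that group captured — 2 items.

['ife', 'e']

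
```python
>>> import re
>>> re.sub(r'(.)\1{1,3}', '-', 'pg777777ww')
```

The backreference `\1` re-matches whatever the first group consumed, character for character.
`sub` substitutes '-' at each match site.

'pg---'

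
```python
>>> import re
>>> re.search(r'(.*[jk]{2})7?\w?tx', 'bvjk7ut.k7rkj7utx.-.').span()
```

This matches zero or more of any character, then exactly 2 of one of [jk] (captured); then optionally a literal '7', then optionally a word character, then the literal 'tx'.
`search` walks the string left to right and returns the first match it finds.
The match spans [0:17] → 'bvjk7ut.k7rkj7utx'.
Captured: group 1 = 'bvjk7ut.k7rkj'.

(0, 17)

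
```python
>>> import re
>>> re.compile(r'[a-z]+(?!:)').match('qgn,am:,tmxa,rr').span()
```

A negative assertion filters positions out without eating any characters.
`re.match` won't scan ahead — the pattern has to work from the very first character.
The match spans [0:3] → 'qgn'.

(0, 3)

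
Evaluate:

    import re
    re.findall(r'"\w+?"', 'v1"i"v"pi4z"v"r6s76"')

['"i"', '"pi4z"', '"r6s76"']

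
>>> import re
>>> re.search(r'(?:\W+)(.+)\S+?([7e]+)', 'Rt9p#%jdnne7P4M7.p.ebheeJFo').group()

'#%jdnne7P4M7.p.ebhee'

Pattern: one or more of a non-word character (non-capturing group); then one or more of any character (captured); then one or more of a non-whitespace character (lazy); then one or more of one of [7e] (captured).
`search` walks the string left to right and returns the first match it finds.
The match spans [4:24] → '#%jdnne7P4M7.p.ebhee'.
Captured: group 1 = 'jdnne7P4M7.p.ebh', group 2 = 'e'.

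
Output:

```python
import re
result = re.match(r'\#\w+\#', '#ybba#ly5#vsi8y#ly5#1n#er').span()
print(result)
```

(0, 6)

`re.match` won't scan ahead — the pattern has to work from the very first character.
The match spans [0:6] → '#ybba#'.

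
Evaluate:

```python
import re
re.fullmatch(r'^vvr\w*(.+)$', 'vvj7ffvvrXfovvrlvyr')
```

None

For `fullmatch`, every character of the input must be accounted for by the pattern.
Here the pattern can't cover the whole string, so the call returns None.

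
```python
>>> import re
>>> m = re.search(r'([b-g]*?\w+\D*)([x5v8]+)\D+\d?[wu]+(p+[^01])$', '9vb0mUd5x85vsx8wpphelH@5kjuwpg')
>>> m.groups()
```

('9vb0mUd5x85vsx8wpphelH@', '5', 'pg')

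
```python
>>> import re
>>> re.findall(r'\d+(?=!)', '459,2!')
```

The lookaround is zero-width — it requires the adjacent text to match without consuming it, so the asserted text isn't part of the match.
Walking the string: at [4:5] → '2'.
`findall` yields the raw match text (1 of them) because the pattern has no groups.

['2']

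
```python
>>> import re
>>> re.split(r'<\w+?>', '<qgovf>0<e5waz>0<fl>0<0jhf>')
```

['', '0', '0', '0', '']

`split` removes every match and returns the 5 fragments in between.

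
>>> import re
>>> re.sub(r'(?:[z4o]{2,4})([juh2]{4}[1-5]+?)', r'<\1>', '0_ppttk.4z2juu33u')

'0_ppttk.<2juu3>3u'

Pattern: 2 to 4 of one of [z4o] (non-capturing group); then exactly 4 of one of [juh2], then one or more of a character in [1-5] (lazy) (captured).
A non-greedy quantifier consumes as few characters as it can — just enough that the remainder of the pattern still matches from where it stops; whatever follows it matches normally.
Matches: at [8:15] → '4z2juu3'.
Each match is replaced using the text its own group 1 captured.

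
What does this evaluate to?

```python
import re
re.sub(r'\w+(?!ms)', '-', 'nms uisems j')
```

`(?!…)`/`(?<!…)` only lets a position through if the neighbouring text does NOT match; no characters are consumed.
`sub` substitutes '-' at each match site.

'- - -'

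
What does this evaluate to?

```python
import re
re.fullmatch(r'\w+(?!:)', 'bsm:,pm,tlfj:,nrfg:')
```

None

`(?!…)`/`(?<!…)` only lets a position through if the neighbouring text does NOT match; no characters are consumed.
`re.fullmatch` requires the pattern to consume the entire string.
Here there's no way to consume every character, so the call returns None.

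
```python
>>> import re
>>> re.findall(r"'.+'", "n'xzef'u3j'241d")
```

["'xzef'u3j'"]

Walking the string: at [1:11] → "'xzef'u3j'".
`findall` yields the raw match text (1 of them) because the pattern has no groups.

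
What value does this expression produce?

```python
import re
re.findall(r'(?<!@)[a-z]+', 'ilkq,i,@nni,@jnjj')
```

['ilkq', 'i', 'ni', 'njj']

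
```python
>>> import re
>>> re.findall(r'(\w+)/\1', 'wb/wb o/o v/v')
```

`\1` has to match the exact text group 1 already captured.
`findall` collects group 1 from each match (3 total).

['wb', 'o', 'v']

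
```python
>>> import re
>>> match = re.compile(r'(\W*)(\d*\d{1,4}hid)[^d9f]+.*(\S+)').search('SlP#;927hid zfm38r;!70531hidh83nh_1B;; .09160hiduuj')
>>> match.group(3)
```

'j'

The match spans [3:51] → '#;927hid zfm38r;!70531hidh83nh_1B;; .09160hiduuj'.
Captured: group 1 = '#;', group 2 = '927hid', group 3 = 'j'.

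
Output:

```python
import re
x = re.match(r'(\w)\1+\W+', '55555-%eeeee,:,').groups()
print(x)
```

A backreference is literal: `\1` must see the identical characters the first group matched.
With `match`, the pattern is implicitly anchored at the beginning.
The match spans [0:7] → '55555-%'.
Captured: group 1 = '5'.

('5',)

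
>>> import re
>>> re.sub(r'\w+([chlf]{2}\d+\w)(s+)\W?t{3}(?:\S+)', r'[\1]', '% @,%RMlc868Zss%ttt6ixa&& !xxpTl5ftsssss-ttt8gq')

The pattern matches one or more of a word character; then exactly 2 of one of [chlf], then one or more of a digit, then a word character (captured); then one or more of a literal 's' (captured); then optionally a non-word character, then exactly 3 of a literal 't'; then one or more of a non-whitespace character (non-capturing group).
Matches: at [5:25] → 'RMlc868Zss%ttt6ixa&&'.
Each match is replaced using the text its own group 1 captured.

'% @,%[lc868Z] !xxpTl5ftsssss-ttt8gq'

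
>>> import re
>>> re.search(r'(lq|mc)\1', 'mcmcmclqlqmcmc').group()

The backreference `\1` re-matches whatever the first group consumed, character for character.
Unlike `match`, `search` isn't anchored — it looks for the pattern anywhere in the string.
The match spans [0:4] → 'mcmc'.
Captured: group 1 = 'mc'.

'mcmc'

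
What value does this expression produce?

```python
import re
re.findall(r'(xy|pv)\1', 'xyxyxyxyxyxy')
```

A backreference is literal: `\1` must see the identical characters the first group matched.
Because there's exactly one group, `findall` drops the full match and keeps group 1 from each hit.

['xy', 'xy', 'xy']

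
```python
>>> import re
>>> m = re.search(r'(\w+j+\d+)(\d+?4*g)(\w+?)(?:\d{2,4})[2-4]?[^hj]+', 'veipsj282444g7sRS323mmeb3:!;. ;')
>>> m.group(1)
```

'veipsj28244'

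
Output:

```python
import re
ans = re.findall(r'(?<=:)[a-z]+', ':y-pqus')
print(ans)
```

['y']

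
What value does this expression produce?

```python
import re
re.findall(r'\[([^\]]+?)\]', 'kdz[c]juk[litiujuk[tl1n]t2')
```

['c', 'litiujuk[tl1n']

Scanning left to right: at [3:6] match '[c]', group 1 = 'c'; at [9:24] match '[litiujuk[tl1n]', group 1 = 'litiujuk[tl1n'.
With a single group, `findall` returns only what that group captured — 2 items.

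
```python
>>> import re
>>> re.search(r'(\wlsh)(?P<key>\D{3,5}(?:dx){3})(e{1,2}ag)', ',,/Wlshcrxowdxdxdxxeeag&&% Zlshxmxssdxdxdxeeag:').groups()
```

The match spans [27:46] → 'Zlshxmxssdxdxdxeeag'.
Captured: group 1 = 'Zlsh', group 2 = 'xmxssdxdxdx', group 3 = 'eeag'.

('Zlsh', 'xmxssdxdxdx', 'eeag')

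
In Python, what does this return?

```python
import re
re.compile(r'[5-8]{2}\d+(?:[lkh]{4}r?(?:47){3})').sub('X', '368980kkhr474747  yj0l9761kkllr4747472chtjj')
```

The pattern matches exactly 2 of a character in [5-8]; then one or more of a digit; then exactly 4 of one of [lkh], then optionally a literal 'r', then the literal '47' repeated 3 times (non-capturing group).
Matches: at [23:37] → '761kkllr474747'.
`sub` substitutes 'X' at each match site.

'368980kkhr474747  yj0l9X2chtjj'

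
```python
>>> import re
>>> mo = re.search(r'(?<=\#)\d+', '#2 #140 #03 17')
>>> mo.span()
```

(1, 2)

Because the assertion is zero-width, the text it checks is not consumed and won't appear in the result.
The match spans [1:2] → '2'.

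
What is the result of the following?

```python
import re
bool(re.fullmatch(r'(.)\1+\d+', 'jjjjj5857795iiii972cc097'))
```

`fullmatch` succeeds only if the pattern covers the string from start to end.
Here the pattern can't cover the whole string, so the call returns None, and `bool(None)` is False.

False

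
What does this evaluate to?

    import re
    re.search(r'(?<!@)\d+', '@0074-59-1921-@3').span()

(2, 5)

A negative assertion filters positions out without eating any characters.
The match spans [2:5] → '074'.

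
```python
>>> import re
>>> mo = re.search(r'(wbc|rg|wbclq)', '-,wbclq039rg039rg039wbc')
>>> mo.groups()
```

('wbc',)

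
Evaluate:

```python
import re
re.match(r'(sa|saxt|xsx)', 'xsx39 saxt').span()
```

With `match`, the pattern is implicitly anchored at the beginning.
The match spans [0:3] → 'xsx'.

(0, 3)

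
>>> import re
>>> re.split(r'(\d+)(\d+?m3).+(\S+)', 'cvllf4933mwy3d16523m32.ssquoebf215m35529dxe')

Pattern: one or more of a digit (captured); then one or more of a digit (lazy), then the literal 'm3' (captured); then one or more of any character; then one or more of a non-whitespace character (captured).
Matches to split on: at [14:43] → '16523m32.ssquoebf215m35529dxe'.
Because the pattern has a capturing group, `split` also inserts each captured text between the pieces.

['cvllf4933mwy3d', '1652', '3m3', 'e', '']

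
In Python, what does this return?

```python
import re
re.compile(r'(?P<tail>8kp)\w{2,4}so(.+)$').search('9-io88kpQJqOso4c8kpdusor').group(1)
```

Pattern: the literal '8', then the literal 'kp' (captured as 'tail'); then 2 to 4 of a word character, then the literal 'so'; then one or more of any character (captured); then anchored at the end.
`re.search` scans for the first position where the pattern succeeds.
The match spans [5:24] → '8kpQJqOso4c8kpdusor'.
Captured: group 1 = '8kp', group 2 = '4c8kpdusor'.

'8kp'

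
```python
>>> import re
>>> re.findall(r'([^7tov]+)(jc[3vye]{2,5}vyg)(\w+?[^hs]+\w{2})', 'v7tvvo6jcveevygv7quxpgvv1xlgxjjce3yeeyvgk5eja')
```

Pattern: one or more of any character except [7tov] (captured); then the literal 'jc', then 2 to 5 of one of [3vye], then the literal 'vyg' (captured); then one or more of a word character (lazy), then one or more of any character except [hs], then exactly 2 of a word character (captured).
Scanning left to right: at [6:45] match '6jcveevygv7quxpgvv1xlgxjjce3yeeyvgk5eja', groups = ('6', 'jcveevyg', 'v7quxpgvv1xlgxjjce3yeeyvgk5eja').
`findall` packs the 3 group values into a tuple for every match.

[('6', 'jcveevyg', 'v7quxpgvv1xlgxjjce3yeeyvgk5eja')]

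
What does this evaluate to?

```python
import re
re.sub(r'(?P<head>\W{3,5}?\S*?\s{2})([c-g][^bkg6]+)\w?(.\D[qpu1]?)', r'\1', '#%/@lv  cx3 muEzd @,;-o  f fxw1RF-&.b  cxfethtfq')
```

`\1` in the replacement pulls in group 1's text for each match.

'#%/@lv  cxfethtfq'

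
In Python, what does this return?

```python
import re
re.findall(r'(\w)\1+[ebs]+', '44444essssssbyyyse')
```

`\1` has to match the exact text group 1 already captured.
`findall` collects group 1 from each match (2 total).

['4', 'y']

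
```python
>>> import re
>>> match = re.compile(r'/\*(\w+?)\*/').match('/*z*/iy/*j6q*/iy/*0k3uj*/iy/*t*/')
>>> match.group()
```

'/*z*/'

`match` is anchored at position 0; if the pattern doesn't fit there, it returns None.
The match spans [0:5] → '/*z*/'.
Captured: group 1 = 'z'.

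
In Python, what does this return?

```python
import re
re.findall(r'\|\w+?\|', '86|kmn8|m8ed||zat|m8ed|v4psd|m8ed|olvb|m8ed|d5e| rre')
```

['|kmn8|', '|zat|', '|v4psd|', '|olvb|', '|d5e|']

Scanning left to right: at [2:8] → '|kmn8|'; at [13:18] → '|zat|'; at [22:29] → '|v4psd|'; at [33:39] → '|olvb|'; at [43:48] → '|d5e|'.
No capturing groups, so `findall` returns the 5 full match strings.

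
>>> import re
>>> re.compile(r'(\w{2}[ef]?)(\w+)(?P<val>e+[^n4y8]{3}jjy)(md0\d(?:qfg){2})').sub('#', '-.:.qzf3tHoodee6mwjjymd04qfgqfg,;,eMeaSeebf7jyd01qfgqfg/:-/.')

'-.:.#,;,eMeaSeebf7jyd01qfgqfg/:-/.'

Pattern: exactly 2 of a word character, then optionally one of [ef] (captured); then one or more of a word character (captured); then one or more of the literal 'e', then exactly 3 of any character except [n4y8], then the literal 'jjy' (captured as 'val'); then the literal 'md0', then a digit, then the literal 'qfg' repeated 2 times (captured).
Matches: at [4:31] → 'qzf3tHoodee6mwjjymd04qfgqfg'.
Every occurrence is swapped for '#'.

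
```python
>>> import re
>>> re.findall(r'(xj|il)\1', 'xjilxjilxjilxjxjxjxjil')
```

['xj', 'xj']

After group 1 captures some text, `\1` only succeeds where that same text appears again.
Scanning left to right: at [12:16] match 'xjxj', group 1 = 'xj'; at [16:20] match 'xjxj', group 1 = 'xj'.
`findall` collects group 1 from each match (2 total).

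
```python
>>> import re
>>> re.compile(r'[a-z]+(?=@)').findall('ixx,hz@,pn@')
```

The `(?=…)`/`(?<=…)` assertion just peeks at neighbouring text; it doesn't advance the match position.
Matches: at [4:6] → 'hz'; at [8:10] → 'pn'.
No capturing groups, so `findall` returns the 2 full match strings.

['hz', 'pn']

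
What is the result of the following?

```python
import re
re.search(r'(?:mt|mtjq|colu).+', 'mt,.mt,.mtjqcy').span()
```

(0, 14)

`re.search` scans for the first position where the pattern succeeds.
The match spans [0:14] → 'mt,.mt,.mtjqcy'.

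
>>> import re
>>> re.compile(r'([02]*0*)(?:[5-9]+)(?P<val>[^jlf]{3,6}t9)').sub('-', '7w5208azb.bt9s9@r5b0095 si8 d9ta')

'7w5-s9@r5b0095 si8 d9ta'

Each match is replaced by '-'.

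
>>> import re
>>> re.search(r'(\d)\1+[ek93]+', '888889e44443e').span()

(0, 7)

`\1` has to match the exact text group 1 already captured.
`re.search` scans for the first position where the pattern succeeds.
The match spans [0:7] → '888889e'.
Captured: group 1 = '8'.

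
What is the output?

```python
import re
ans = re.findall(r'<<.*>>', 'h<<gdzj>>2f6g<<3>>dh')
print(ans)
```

['<<gdzj>>2f6g<<3>>']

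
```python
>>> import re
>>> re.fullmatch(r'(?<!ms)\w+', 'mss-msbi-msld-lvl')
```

For `fullmatch`, every character of the input must be accounted for by the pattern.
Here the string isn't matched end-to-end, so the call returns None.

None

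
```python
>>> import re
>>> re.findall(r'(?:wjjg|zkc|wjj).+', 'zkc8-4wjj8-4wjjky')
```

['zkc8-4wjj8-4wjjky']

Walking the string: at [0:17] → 'zkc8-4wjj8-4wjjky'.
With no groups in the pattern, `findall` gives back each whole match — 1 here.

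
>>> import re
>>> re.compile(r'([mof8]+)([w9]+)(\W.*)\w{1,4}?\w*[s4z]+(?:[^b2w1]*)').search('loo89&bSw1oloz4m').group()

This matches one or more of one of [mof8] (captured); then one or more of one of [w9] (captured); then a non-word character, then zero or more of any character (captured); then 1 to 4 of a word character (lazy), then zero or more of a word character, then one or more of one of [s4z]; then zero or more of any character except [b2w1] (non-capturing group).
`re.search` tries every starting position until one works.
The match spans [1:16] → 'oo89&bSw1oloz4m'.
Captured: group 1 = 'oo8', group 2 = '9', group 3 = '&bSw1olo'.

'oo89&bSw1oloz4m'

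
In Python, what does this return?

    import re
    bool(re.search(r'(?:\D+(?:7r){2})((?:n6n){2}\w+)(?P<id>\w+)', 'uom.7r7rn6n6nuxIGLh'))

False

This matches one or more of a non-digit, then the literal '7r' repeated 2 times (non-capturing group); then the literal 'n6n' repeated 2 times, then one or more of a word character (captured); then one or more of a word character (captured as 'id').
`search` walks the string left to right and returns the first match it finds.
Here nothing in the string fits, so the call returns None, and `bool(None)` is False.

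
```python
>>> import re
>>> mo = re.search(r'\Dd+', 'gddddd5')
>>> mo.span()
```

(0, 6)

This matches a non-digit; then one or more of a literal 'd'.
`re.search` scans for the first position where the pattern succeeds.
The match spans [0:6] → 'gddddd'.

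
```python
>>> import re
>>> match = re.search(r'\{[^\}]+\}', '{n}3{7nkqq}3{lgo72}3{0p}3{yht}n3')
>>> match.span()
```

(0, 3)

`re.search` tries every starting position until one works.
The match spans [0:3] → '{n}'.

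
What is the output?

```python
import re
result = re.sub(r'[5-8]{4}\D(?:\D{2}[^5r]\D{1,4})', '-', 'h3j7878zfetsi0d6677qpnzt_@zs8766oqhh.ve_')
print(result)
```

h3j-0d-s-

Pattern: exactly 4 of a character in [5-8], then a non-digit; then exactly 2 of a non-digit, then any character except [5r], then 1 to 4 of a non-digit (non-capturing group).
Matches: at [3:13] → '7878zfetsi'; at [15:27] → '6677qpnzt_@z'; at [28:40] → '8766oqhh.ve_'.
Each match is replaced by '-'.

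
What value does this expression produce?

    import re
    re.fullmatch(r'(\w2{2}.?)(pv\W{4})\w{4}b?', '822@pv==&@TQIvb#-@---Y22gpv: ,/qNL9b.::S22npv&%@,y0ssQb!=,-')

None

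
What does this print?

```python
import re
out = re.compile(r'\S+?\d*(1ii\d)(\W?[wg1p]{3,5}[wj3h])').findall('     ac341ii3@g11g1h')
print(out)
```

This matches one or more of a non-whitespace character (lazy), then zero or more of a digit; then the literal '1ii', then a digit (captured); then optionally a non-word character, then 3 to 5 of one of [wg1p], then one of [wj3h] (captured).
Walking the string: at [5:20] match 'ac341ii3@g11g1h', groups = ('1ii3', '@g11g1h').
With 2 capturing groups, `findall` returns a 2-tuple per match.

[('1ii3', '@g11g1h')]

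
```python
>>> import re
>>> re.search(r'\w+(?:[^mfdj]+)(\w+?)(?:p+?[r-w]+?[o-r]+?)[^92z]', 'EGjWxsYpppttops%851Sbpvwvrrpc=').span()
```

With the lazy modifier that quantifier settles for the fewest repetitions that let the rest of the pattern succeed (the atoms after it are unaffected and can still be greedy).
The match spans [0:27] → 'EGjWxsYpppttops%851Sbpvwvrr'.

(0, 27)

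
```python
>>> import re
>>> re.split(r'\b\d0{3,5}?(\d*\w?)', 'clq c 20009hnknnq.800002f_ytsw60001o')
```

['clq c ', '9h', 'nknnq.', '02f', '_ytsw60001o']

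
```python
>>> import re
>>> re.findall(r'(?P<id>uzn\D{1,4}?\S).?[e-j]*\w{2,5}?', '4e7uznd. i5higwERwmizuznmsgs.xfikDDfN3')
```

['uznd.', 'uznms']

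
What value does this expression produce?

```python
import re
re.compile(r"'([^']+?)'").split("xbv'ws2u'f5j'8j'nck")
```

Matches to split on: at [3:9] → "'ws2u'"; at [12:16] → "'8j'".
Because the pattern has a capturing group, `split` also inserts each captured text between the pieces.

['xbv', 'ws2u', 'f5j', '8j', 'nck']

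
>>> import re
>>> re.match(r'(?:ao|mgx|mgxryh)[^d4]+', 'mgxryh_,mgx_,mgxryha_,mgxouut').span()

(0, 29)

`re.match` won't scan ahead — the pattern has to work from the very first character.
The match spans [0:29] → 'mgxryh_,mgx_,mgxryha_,mgxouut'.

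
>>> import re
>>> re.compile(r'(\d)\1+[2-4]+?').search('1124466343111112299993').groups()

('1',)

A backreference is literal: `\1` must see the identical characters the first group matched.
`search` walks the string left to right and returns the first match it finds.
The match spans [0:3] → '112'.
Captured: group 1 = '1'.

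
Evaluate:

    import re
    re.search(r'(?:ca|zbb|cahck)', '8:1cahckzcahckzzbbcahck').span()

(3, 5)

Branches in `(...|...)` are attempted left-to-right; the first branch that allows the whole pattern to succeed is taken.
`re.search` tries every starting position until one works.
The match spans [3:5] → 'ca'.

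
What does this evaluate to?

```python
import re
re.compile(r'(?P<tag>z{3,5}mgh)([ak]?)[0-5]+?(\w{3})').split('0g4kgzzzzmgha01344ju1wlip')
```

['0g4kg', 'zzzzmgh', 'a', '134', '4ju1wlip']

Because the quantifier is non-greedy, it stops expanding at the earliest point where the rest of the pattern can succeed.
With a capturing group present, the delimiter's captured portion is kept in the result list.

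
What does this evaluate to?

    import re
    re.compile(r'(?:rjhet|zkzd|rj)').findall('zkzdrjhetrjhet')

['zkzd', 'rjhet', 'rjhet']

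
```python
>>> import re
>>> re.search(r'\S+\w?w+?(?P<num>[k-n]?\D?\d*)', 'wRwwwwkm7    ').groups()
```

Pattern: one or more of a non-whitespace character, then optionally a word character, then one or more of a literal 'w' (lazy); then optionally a character in [k-n], then optionally a non-digit, then zero or more of a digit (captured as 'num').
`re.search` tries every starting position until one works.
The match spans [0:9] → 'wRwwwwkm7'.
Captured: group 1 = 'km7'.

('km7',)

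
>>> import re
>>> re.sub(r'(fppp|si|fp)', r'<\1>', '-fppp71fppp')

'-<fppp>71<fppp>'

Alternation isn't longest-match — the leftmost alternative that fits at this position is chosen.
Matches: at [1:5] → 'fppp'; at [7:11] → 'fppp'.
Each match is replaced using the text its own group 1 captured.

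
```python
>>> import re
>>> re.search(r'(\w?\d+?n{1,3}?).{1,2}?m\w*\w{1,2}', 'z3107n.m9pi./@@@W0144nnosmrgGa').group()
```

'z3107n.m9pi'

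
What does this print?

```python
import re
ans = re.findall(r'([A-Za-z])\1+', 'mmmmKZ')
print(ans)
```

After group 1 captures some text, `\1` only succeeds where that same text appears again.
One capturing group, so `findall` returns just the captured substring from the one match — 1 in all.

['m']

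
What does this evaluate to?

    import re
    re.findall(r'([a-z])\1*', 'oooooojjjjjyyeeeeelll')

`\1` is not a pattern — it's the concrete string captured by group 1, re-applied verbatim.
One capturing group, so `findall` returns just the captured substring from each match — 5 in all.

['o', 'j', 'y', 'e', 'l']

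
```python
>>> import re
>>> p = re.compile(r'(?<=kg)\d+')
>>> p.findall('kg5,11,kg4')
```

['5', '4']

Because the assertion is zero-width, the text it checks is not consumed and won't appear in the result.
With no groups in the pattern, `findall` gives back each whole match — 2 here.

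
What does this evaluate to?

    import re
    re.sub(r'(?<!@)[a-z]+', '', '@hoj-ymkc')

'@h-'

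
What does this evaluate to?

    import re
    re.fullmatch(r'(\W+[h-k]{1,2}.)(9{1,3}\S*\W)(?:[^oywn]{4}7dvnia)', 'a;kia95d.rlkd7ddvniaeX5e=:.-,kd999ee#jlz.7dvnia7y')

None

Pattern: one or more of a non-word character, then 1 to 2 of a character in [h-k], then any character (captured); then 1 to 3 of a literal '9', then zero or more of a non-whitespace character, then a non-word character (captured); then exactly 4 of any character except [oywn], then the literal '7dv', then the literal 'nia' (non-capturing group).
`fullmatch` succeeds only if the pattern covers the string from start to end.
Here the pattern can't cover the whole string, so the call returns None.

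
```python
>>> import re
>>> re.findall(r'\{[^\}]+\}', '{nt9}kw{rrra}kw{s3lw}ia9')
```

['{nt9}', '{rrra}', '{s3lw}']

Scanning left to right: at [0:5] → '{nt9}'; at [7:13] → '{rrra}'; at [15:21] → '{s3lw}'.
No capturing groups, so `findall` returns the 3 full match strings.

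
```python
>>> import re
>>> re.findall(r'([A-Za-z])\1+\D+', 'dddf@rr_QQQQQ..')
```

After group 1 captures some text, `\1` only succeeds where that same text appears again.
One capturing group, so `findall` returns just the captured substring from the one match — 1 in all.

['d']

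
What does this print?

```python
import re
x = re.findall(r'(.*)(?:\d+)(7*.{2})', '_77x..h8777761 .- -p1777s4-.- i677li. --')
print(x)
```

[('_77x..h8777761 .- -p1777s4-.- i67', 'li')]

This matches zero or more of any character (captured); then one or more of a digit (non-capturing group); then zero or more of a literal '7', then exactly 2 of any character (captured).
Matches: at [0:36] match '_77x..h8777761 .- -p1777s4-.- i677li', groups = ('_77x..h8777761 .- -p1777s4-.- i67', 'li').
2 groups means the one result is a tuple of 2 captured strings — 1 here.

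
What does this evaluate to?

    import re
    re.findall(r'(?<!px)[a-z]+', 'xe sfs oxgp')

['xe', 'sfs', 'oxgp']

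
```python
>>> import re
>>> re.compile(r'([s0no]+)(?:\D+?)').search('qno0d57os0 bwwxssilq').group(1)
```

The match spans [1:5] → 'no0d'.
Captured: group 1 = 'no0'.

'no0'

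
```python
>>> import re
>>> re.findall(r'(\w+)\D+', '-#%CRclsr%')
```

['CRclsr']

The pattern matches one or more of a word character (captured); then one or more of a non-digit.
Scanning left to right: at [3:10] match 'CRclsr%', group 1 = 'CRclsr'.
With a single group, `findall` returns only what that group captured — 1 item.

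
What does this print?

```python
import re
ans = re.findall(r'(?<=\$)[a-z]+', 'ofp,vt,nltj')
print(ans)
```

[]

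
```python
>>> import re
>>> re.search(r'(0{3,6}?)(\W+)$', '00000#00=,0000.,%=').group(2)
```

Pattern: 3 to 6 of a literal '0' (lazy) (captured); then one or more of a non-word character (captured); then anchored at the end.
`search` walks the string left to right and returns the first match it finds.
The match spans [10:18] → '0000.,%='.
Captured: group 1 = '0000', group 2 = '.,%='.

'.,%='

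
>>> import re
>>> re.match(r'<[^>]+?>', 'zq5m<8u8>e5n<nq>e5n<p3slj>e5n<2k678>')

With `match`, the pattern is implicitly anchored at the beginning.
Here the pattern fails at index 0, so the call returns None.

None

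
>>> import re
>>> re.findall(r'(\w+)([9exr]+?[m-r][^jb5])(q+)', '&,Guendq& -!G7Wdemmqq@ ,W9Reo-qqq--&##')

[('Gu', 'end', 'q'), ('G7Wd', 'emm', 'qq'), ('W9R', 'eo-', 'qqq')]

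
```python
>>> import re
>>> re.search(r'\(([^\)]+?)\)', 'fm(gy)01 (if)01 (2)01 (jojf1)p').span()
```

(2, 6)

The match spans [2:6] → '(gy)'.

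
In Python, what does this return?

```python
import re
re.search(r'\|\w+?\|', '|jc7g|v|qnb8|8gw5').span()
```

(0, 6)

`re.search` scans for the first position where the pattern succeeds.
The match spans [0:6] → '|jc7g|'.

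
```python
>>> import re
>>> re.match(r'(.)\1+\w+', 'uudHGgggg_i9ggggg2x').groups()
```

('u',)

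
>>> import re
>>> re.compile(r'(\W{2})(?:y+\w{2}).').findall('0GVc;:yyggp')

[';:']

This matches exactly 2 of a non-word character (captured); then one or more of a literal 'y', then exactly 2 of a word character (non-capturing group); then any character.
Scanning left to right: at [4:11] match ';:yyggp', group 1 = ';:'.
`findall` collects group 1 from the one match (1 total).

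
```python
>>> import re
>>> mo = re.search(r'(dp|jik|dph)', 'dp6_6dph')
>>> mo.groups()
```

`search` walks the string left to right and returns the first match it finds.
The match spans [0:2] → 'dp'.
Captured: group 1 = 'dp'.

('dp',)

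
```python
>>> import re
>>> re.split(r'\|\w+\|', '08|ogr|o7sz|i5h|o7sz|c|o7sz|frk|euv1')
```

Each match becomes a cut point; 5 segments remain.

['08', 'o7sz', 'o7sz', 'o7sz', 'euv1']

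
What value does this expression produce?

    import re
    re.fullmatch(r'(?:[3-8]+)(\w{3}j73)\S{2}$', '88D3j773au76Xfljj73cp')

Pattern: one or more of a character in [3-8] (non-capturing group); then exactly 3 of a word character, then the literal 'j73' (captured); then exactly 2 of a non-whitespace character; then anchored at the end.
`re.fullmatch` is like wrapping the pattern in `^…$` (in single-line mode).
Here there's no way to consume every character, so the call returns None.

None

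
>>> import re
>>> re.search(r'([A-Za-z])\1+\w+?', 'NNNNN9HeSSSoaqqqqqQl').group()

`\1` has to match the exact text group 1 already captured.
`re.search` scans for the first position where the pattern succeeds.
The match spans [0:6] → 'NNNNN9'.
Captured: group 1 = 'N'.

'NNNNN9'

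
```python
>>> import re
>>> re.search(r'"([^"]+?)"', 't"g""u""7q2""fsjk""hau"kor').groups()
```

('g',)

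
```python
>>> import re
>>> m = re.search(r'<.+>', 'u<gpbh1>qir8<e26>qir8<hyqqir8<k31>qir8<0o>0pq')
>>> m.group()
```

'<gpbh1>qir8<e26>qir8<hyqqir8<k31>qir8<0o>'

`search` walks the string left to right and returns the first match it finds.
The match spans [1:42] → '<gpbh1>qir8<e26>qir8<hyqqir8<k31>qir8<0o>'.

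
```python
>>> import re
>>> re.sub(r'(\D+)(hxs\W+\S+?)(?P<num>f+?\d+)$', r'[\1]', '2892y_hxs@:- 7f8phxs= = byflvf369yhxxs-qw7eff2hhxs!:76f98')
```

'2892y_hxs@:- 7f8[p]'

This matches one or more of a non-digit (captured); then the literal 'hxs', then one or more of a non-word character, then one or more of a non-whitespace character (lazy) (captured); then one or more of a literal 'f' (lazy), then one or more of a digit (captured as 'num'); then anchored at the end.
Matches: at [16:57] → 'phxs= = byflvf369yhxxs-qw7eff2hhxs!:76f98'.
`\1` in the replacement pulls in group 1's text for each match.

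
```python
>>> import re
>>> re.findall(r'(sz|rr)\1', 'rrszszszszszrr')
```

['sz', 'sz']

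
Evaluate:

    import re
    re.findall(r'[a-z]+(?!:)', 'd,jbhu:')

['d', 'jbh']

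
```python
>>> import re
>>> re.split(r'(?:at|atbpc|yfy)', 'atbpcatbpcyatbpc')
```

Branches in `(...|...)` are attempted left-to-right; the first branch that allows the whole pattern to succeed is taken.
Each match becomes a cut point; 4 segments remain.

['', 'bpc', 'bpcy', 'bpc']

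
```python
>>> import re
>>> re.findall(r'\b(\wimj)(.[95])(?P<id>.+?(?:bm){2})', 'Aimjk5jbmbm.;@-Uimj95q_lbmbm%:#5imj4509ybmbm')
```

This matches a word boundary (`\b`, zero-width); then a word character, then the literal 'imj' (captured); then any character, then one of [95] (captured); then one or more of any character (lazy), then the literal 'bm' repeated 2 times (captured as 'id').
Matches: at [0:11] match 'Aimjk5jbmbm', groups = ('Aimj', 'k5', 'jbmbm'); at [15:28] match 'Uimj95q_lbmbm', groups = ('Uimj', '95', 'q_lbmbm'); at [31:44] match '5imj4509ybmbm', groups = ('5imj', '45', '09ybmbm').
Multiple groups make `findall` return tuples — one 3-tuple for each match.

[('Aimj', 'k5', 'jbmbm'), ('Uimj', '95', 'q_lbmbm'), ('5imj', '45', '09ybmbm')]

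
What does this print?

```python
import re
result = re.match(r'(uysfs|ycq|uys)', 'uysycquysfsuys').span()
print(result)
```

(0, 3)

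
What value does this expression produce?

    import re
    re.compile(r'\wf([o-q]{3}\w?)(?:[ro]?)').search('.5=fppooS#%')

None

The pattern matches a word character, then a literal 'f'; then exactly 3 of a character in [o-q], then optionally a word character (captured); then optionally one of [ro] (non-capturing group).
`re.search` scans for the first position where the pattern succeeds.
Here no position works, so the call returns None.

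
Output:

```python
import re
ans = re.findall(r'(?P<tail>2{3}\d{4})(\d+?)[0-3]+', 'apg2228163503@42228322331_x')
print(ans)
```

[('2228163', '5'), ('2228322', '3')]

The pattern matches exactly 3 of a literal '2', then exactly 4 of a digit (captured as 'tail'); then one or more of a digit (lazy) (captured); then one or more of a character in [0-3].
Lazy quantifiers expand one character at a time until the remainder of the pattern can match.
Walking the string: at [3:13] match '2228163503', groups = ('2228163', '5'); at [15:25] match '2228322331', groups = ('2228322', '3').
With 2 capturing groups, `findall` returns a 2-tuple per match.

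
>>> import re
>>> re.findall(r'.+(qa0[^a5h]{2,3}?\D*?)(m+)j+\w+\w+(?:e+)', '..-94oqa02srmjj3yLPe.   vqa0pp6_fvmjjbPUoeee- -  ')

[('qa0pp6_fv', 'm')]

The pattern matches one or more of any character; then the literal 'qa0', then 2 to 3 of any character except [a5h] (lazy), then zero or more of a non-digit (lazy) (captured); then one or more of a literal 'm' (captured); then one or more of a literal 'j', then one or more of a word character, then one or more of a word character; then one or more of a literal 'e' (non-capturing group).
With 2 capturing groups, `findall` returns a 2-tuple per match.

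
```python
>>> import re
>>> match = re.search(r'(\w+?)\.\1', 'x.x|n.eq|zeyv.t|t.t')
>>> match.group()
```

'x.x'

`\1` is not a pattern — it's the concrete string captured by group 1, re-applied verbatim.
`search` walks the string left to right and returns the first match it finds.
The match spans [0:3] → 'x.x'.
Captured: group 1 = 'x'.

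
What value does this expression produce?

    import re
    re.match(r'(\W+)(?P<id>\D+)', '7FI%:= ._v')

`match` is anchored at position 0; if the pattern doesn't fit there, it returns None.
Here position 0 doesn't satisfy it, so the call returns None.

None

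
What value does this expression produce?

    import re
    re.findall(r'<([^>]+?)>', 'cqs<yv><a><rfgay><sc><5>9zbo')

['yv', 'a', 'rfgay', 'sc', '5']

Matches: at [3:7] match '<yv>', group 1 = 'yv'; at [7:10] match '<a>', group 1 = 'a'; at [10:17] match '<rfgay>', group 1 = 'rfgay'; at [17:21] match '<sc>', group 1 = 'sc'; at [21:24] match '<5>', group 1 = '5'.
Because there's exactly one group, `findall` drops the full match and keeps group 1 from each hit.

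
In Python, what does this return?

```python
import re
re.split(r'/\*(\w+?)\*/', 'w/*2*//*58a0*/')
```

['w', '2', '', '58a0', '']

Matches to split on: at [1:6] → '/*2*/'; at [6:14] → '/*58a0*/'.
With a capturing group present, the delimiter's captured portion is kept in the result list.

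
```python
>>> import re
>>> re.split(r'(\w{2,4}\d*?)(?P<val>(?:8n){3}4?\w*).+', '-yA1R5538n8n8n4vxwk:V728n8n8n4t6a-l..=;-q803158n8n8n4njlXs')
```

Pattern: 2 to 4 of a word character, then zero or more of a digit (lazy) (captured); then the literal '8n' repeated 3 times, then optionally a literal '4', then zero or more of a word character (captured as 'val'); then one or more of any character.
Matches to split on: at [1:58] → 'yA1R5538n8n8n4vxwk:V728n8n8n4t6a-l..=;-q803158n8n8n4njlXs'.
`re.split` interleaves the captured-group text with the surrounding fragments.

['-', 'yA1R553', '8n8n8n4vxwk', '']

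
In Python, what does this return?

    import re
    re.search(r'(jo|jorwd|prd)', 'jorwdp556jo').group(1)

'jo'

The match spans [0:2] → 'jo'.
Captured: group 1 = 'jo'.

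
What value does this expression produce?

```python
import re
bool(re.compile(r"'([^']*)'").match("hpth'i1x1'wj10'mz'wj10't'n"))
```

With `match`, the pattern is implicitly anchored at the beginning.
Here the string doesn't start with a match, so the call returns None, and `bool(None)` is False.

False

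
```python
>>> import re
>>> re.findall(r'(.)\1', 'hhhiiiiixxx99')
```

['h', 'i', 'i', 'x', '9']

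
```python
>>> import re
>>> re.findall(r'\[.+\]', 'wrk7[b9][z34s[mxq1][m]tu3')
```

Since nothing is captured, `findall` lists the 1 matched substring directly.

['[b9][z34s[mxq1][m]']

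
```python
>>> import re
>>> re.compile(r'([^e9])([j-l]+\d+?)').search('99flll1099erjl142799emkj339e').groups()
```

('f', 'lll1')

The match spans [2:7] → 'flll1'.
Captured: group 1 = 'f', group 2 = 'lll1'.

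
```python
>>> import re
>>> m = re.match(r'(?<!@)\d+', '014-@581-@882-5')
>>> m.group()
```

'014'

With `match`, the pattern is implicitly anchored at the beginning.
The match spans [0:3] → '014'.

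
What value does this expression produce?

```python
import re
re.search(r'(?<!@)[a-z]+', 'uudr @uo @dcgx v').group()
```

A negative assertion filters positions out without eating any characters.
The match spans [0:4] → 'uudr'.

'uudr'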